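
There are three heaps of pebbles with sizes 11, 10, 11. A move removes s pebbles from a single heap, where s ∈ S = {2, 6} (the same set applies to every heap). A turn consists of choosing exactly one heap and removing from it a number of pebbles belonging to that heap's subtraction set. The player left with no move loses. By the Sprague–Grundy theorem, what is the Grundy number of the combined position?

1

All heaps use S = {2, 6}:
n :  0  1  2  3  4  5  6  7  8  9 10 11
G :  0  0  1  1  0  0  1  1  0  0  1  1
Heap A: G(11) = 1.
Heap B: G(10) = 1.
Heap C: G(11) = 1.
Combined Grundy value = 1 ⊕ 1 ⊕ 1 = 1.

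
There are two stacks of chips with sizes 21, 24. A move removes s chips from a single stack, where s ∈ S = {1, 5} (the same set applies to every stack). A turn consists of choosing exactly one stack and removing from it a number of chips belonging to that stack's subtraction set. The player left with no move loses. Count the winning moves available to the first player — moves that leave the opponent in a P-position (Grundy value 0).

4

All stacks use S = {1, 5}:
n :  0  1  2  3  4  5  6  7  8  9 10 11 12 13 14 15 16 17 18 19 20 21 22 23 24
G :  0  1  0  1  0  1  0  1  0  1  0  1  0  1  0  1  0  1  0  1  0  1  0  1  0
Stack A: G(21) = 1.
Stack B: G(24) = 0.
Combined Grundy value = 1 ⊕ 0 = 1.
A winning move leaves total XOR = 0, i.e. changes one component's Grundy value g to g ⊕ X where X is the current total.
Stack A: need g' = 1⊕1 = 0. Options: 21−1→G=0, 21−5→G=0. Hits: 2.
Stack B: need g' = 0⊕1 = 1. Options: 24−1→G=1, 24−5→G=1. Hits: 2.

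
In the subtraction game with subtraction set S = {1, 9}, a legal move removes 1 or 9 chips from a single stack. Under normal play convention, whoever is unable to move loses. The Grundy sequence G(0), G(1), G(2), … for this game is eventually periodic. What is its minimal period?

2

n :  0  1  2  3  4  5  6  7  8  9 10 11 12 13 14
G :  0  1  0  1  0  1  0  1  0  1  0  1  0  1  0
G(n+2) = G(n) holds for n = 0,…,8 (a full window of length max(S) = 9), so the sequence is purely periodic with period 2.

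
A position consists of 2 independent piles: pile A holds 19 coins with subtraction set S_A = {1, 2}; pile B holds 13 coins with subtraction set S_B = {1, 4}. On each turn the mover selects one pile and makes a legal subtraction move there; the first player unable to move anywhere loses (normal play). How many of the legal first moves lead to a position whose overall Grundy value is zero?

Pile A, S = {1, 2}:
n :  0  1  2  3  4  5  6  7  8  9 10 11 12 13 14 15 16 17 18 19
G :  0  1  2  0  1  2  0  1  2  0  1  2  0  1  2  0  1  2  0  1
G_A(19) = 1.
Pile B, S = {1, 4}:
n :  0  1  2  3  4  5  6  7  8  9 10 11 12 13
G :  0  1  0  1  2  0  1  0  1  2  0  1  0  1
G_B(13) = 1.
Combined Grundy value = 1 ⊕ 1 = 0.
A winning move leaves total XOR = 0, i.e. changes one component's Grundy value g to g ⊕ X where X is the current total.
Pile A: target g' = 1⊕0 = 1, but every legal move changes the Grundy value (mex property), so 0 moves.
Pile B: target g' = 1⊕0 = 1, but every legal move changes the Grundy value (mex property), so 0 moves.

0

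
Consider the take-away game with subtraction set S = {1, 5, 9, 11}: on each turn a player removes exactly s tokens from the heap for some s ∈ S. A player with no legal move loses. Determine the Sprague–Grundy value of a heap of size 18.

G(0) = 0
G(1) = mex{0} = 1
G(2) = mex{1} = 0
G(3) = mex{0} = 1
G(4) = mex{1} = 0
G(5) = mex{0,0} = 1
G(6) = mex{1,1} = 0
G(7) = mex{0,0} = 1
G(8) = mex{1,1} = 0
G(9) = mex{0,0,0} = 1
G(10) = mex{1,1,1} = 0
G(11) = mex{0,0,0,0} = 1
G(12) = mex{1,1,1,1} = 0
G(13) = mex{0,0,0,0} = 1
G(14) = mex{1,1,1,1} = 0
G(15) = mex{0,0,0,0} = 1
G(16) = mex{1,1,1,1} = 0
G(17) = mex{0,0,0,0} = 1
G(18) = mex{1,1,1,1} = 0

0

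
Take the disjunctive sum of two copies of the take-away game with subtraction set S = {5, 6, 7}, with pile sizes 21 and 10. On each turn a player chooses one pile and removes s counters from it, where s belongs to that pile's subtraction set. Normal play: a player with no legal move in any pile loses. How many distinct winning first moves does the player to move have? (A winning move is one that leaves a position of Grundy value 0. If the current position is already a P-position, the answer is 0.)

All piles use S = {5, 6, 7}:
n :  0  1  2  3  4  5  6  7  8  9 10 11 12 13 14 15 16 17 18 19 20 21
G :  0  0  0  0  0  1  1  1  1  1  2  2  0  0  0  0  0  1  1  1  1  1
Pile A: G(21) = 1.
Pile B: G(10) = 2.
Combined Grundy value = 1 ⊕ 2 = 3.
A winning move leaves total XOR = 0, i.e. changes one component's Grundy value g to g ⊕ X where X is the current total.
Pile A: need g' = 1⊕3 = 2. Options: 21−5→G=0, 21−6→G=0, 21−7→G=0. Hits: 0.
Pile B: need g' = 2⊕3 = 1. Options: 10−5→G=1, 10−6→G=0, 10−7→G=0. Hits: 1.

1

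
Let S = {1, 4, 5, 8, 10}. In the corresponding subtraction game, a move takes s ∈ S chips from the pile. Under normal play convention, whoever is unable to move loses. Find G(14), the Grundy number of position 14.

3

G(0) = 0
G(1) = mex{0} = 1
G(2) = mex{1} = 0
G(3) = mex{0} = 1
G(4) = mex{1,0} = 2
G(5) = mex{2,1,0} = 3
G(6) = mex{3,0,1} = 2
G(7) = mex{2,1,0} = 3
G(8) = mex{3,2,1,0} = 4
G(9) = mex{4,3,2,1} = 0
G(10) = mex{0,2,3,0,0} = 1
G(11) = mex{1,3,2,1,1} = 0
G(12) = mex{0,4,3,2,0} = 1
G(13) = mex{1,0,4,3,1} = 2
G(14) = mex{2,1,0,2,2} = 3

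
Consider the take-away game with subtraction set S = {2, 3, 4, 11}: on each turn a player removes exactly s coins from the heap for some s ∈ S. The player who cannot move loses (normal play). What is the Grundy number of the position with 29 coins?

1

n :  0  1  2  3  4  5  6  7  8  9 10 11 12 13 14 15 16 17 18 19 20 21 22 23 24 25 26 27 28 29
G :  0  0  1  1  2  2  0  0  1  1  2  2  3  0  0  1  1  2  2  0  0  1  1  2  2  3  0  0  1  1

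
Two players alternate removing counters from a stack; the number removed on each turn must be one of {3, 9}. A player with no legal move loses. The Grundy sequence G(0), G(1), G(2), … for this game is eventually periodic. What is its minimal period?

6

n :  0  1  2  3  4  5  6  7  8  9 10 11 12 13 14 15 16
G :  0  0  0  1  1  1  0  0  0  1  1  1  0  0  0  1  1
G(n+6) = G(n) holds for n = 0,…,8 (a full window of length max(S) = 9), so the sequence is purely periodic with period 6.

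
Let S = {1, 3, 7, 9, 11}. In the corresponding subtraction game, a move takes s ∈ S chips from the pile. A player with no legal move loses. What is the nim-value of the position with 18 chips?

0

G(0) = 0
G(1) = mex{0} = 1
G(2) = mex{1} = 0
G(3) = mex{0,0} = 1
G(4) = mex{1,1} = 0
G(5) = mex{0,0} = 1
G(6) = mex{1,1} = 0
G(7) = mex{0,0,0} = 1
G(8) = mex{1,1,1} = 0
G(9) = mex{0,0,0,0} = 1
G(10) = mex{1,1,1,1} = 0
G(11) = mex{0,0,0,0,0} = 1
G(12) = mex{1,1,1,1,1} = 0
G(13) = mex{0,0,0,0,0} = 1
G(14) = mex{1,1,1,1,1} = 0
G(15) = mex{0,0,0,0,0} = 1
G(16) = mex{1,1,1,1,1} = 0
G(17) = mex{0,0,0,0,0} = 1
G(18) = mex{1,1,1,1,1} = 0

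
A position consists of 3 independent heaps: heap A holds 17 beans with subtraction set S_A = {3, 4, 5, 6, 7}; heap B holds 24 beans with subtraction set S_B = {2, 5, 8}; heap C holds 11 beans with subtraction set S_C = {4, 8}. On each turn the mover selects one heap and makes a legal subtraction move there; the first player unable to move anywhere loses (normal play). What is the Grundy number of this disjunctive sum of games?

0

Heap A, S = {3, 4, 5, 6, 7}:
n :  0  1  2  3  4  5  6  7  8  9 10 11 12 13 14 15 16 17
G :  0  0  0  1  1  1  2  2  2  3  0  0  0  1  1  1  2  2
G_A(17) = 2.
Heap B, S = {2, 5, 8}:
n :  0  1  2  3  4  5  6  7  8  9 10 11 12 13 14 15 16 17 18 19 20 21 22 23 24
G :  0  0  1  1  0  2  1  0  2  1  0  0  1  1  0  2  1  0  2  1  0  0  1  1  0
G_B(24) = 0.
Heap C, S = {4, 8}:
n :  0  1  2  3  4  5  6  7  8  9 10 11
G :  0  0  0  0  1  1  1  1  2  2  2  2
G_C(11) = 2.
Combined Grundy value = 2 ⊕ 0 ⊕ 2 = 0.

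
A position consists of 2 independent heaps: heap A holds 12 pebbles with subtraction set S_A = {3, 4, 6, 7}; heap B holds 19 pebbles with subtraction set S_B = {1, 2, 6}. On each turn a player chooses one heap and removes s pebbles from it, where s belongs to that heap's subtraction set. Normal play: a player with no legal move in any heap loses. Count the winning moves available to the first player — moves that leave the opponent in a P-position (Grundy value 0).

Heap A, S = {3, 4, 6, 7}:
G(0) = 0
G(1) = mex{} = 0
G(2) = mex{} = 0
G(3) = mex{0} = 1
G(4) = mex{0,0} = 1
G(5) = mex{0,0} = 1
G(6) = mex{1,0,0} = 2
G(7) = mex{1,1,0,0} = 2
G(8) = mex{1,1,0,0} = 2
G(9) = mex{2,1,1,0} = 3
G(10) = mex{2,2,1,1} = 0
G(11) = mex{2,2,1,1} = 0
G(12) = mex{3,2,2,1} = 0
G_A(12) = 0.
Heap B, S = {1, 2, 6}:
G(0) = 0
G(1) = mex{0} = 1
G(2) = mex{1,0} = 2
G(3) = mex{2,1} = 0
G(4) = mex{0,2} = 1
G(5) = mex{1,0} = 2
G(6) = mex{2,1,0} = 3
G(7) = mex{3,2,1} = 0
G(8) = mex{0,3,2} = 1
G(9) = mex{1,0,0} = 2
G(10) = mex{2,1,1} = 0
G(11) = mex{0,2,2} = 1
G(12) = mex{1,0,3} = 2
G(13) = mex{2,1,0} = 3
G(14) = mex{3,2,1} = 0
G(15) = mex{0,3,2} = 1
G(16) = mex{1,0,0} = 2
G(17) = mex{2,1,1} = 0
G(18) = mex{0,2,2} = 1
G(19) = mex{1,0,3} = 2
G_B(19) = 2.
Combined Grundy value = 0 ⊕ 2 = 2.
A winning move leaves total XOR = 0, i.e. changes one component's Grundy value g to g ⊕ X where X is the current total.
Heap A: need g' = 0⊕2 = 2. Options: 12−3→G=3, 12−4→G=2, 12−6→G=2, 12−7→G=1. Hits: 2.
Heap B: need g' = 2⊕2 = 0. Options: 19−1→G=1, 19−2→G=0, 19−6→G=3. Hits: 1.

3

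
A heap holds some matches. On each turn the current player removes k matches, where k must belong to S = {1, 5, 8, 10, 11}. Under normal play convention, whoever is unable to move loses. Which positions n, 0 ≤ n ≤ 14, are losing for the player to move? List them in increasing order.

G(0) = 0
G(1) = mex{0} = 1
G(2) = mex{1} = 0
G(3) = mex{0} = 1
G(4) = mex{1} = 0
G(5) = mex{0,0} = 1
G(6) = mex{1,1} = 0
G(7) = mex{0,0} = 1
G(8) = mex{1,1,0} = 2
G(9) = mex{2,0,1} = 3
G(10) = mex{3,1,0,0} = 2
G(11) = mex{2,0,1,1,0} = 3
G(12) = mex{3,1,0,0,1} = 2
G(13) = mex{2,2,1,1,0} = 3
G(14) = mex{3,3,0,0,1} = 2
P-positions are exactly the n with G(n) = 0.

0, 2, 4, 6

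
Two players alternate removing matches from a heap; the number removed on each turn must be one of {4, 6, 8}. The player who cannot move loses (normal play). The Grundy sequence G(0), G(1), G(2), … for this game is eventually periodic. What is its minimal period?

G(0) = 0
G(1) = mex{} = 0
G(2) = mex{} = 0
G(3) = mex{} = 0
G(4) = mex{0} = 1
G(5) = mex{0} = 1
G(6) = mex{0,0} = 1
G(7) = mex{0,0} = 1
G(8) = mex{1,0,0} = 2
G(9) = mex{1,0,0} = 2
G(10) = mex{1,1,0} = 2
G(11) = mex{1,1,0} = 2
G(12) = mex{2,1,1} = 0
G(13) = mex{2,1,1} = 0
G(14) = mex{2,2,1} = 0
G(15) = mex{2,2,1} = 0
G(16) = mex{0,2,2} = 1
G(17) = mex{0,2,2} = 1
G(18) = mex{0,0,2} = 1
G(19) = mex{0,0,2} = 1
G(20) = mex{1,0,0} = 2
G(21) = mex{1,0,0} = 2
G(22) = mex{1,1,0} = 2
G(23) = mex{1,1,0} = 2
G(24) = mex{2,1,1} = 0
G(25) = mex{2,1,1} = 0
G(n+12) = G(n) holds for n = 0,…,7 (a full window of length max(S) = 8), so the sequence is purely periodic with period 12.

12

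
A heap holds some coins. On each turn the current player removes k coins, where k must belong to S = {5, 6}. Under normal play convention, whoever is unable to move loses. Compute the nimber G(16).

G(0) = 0
G(1) = mex{} = 0
G(2) = mex{} = 0
G(3) = mex{} = 0
G(4) = mex{} = 0
G(5) = mex{0} = 1
G(6) = mex{0,0} = 1
G(7) = mex{0,0} = 1
G(8) = mex{0,0} = 1
G(9) = mex{0,0} = 1
G(10) = mex{1,0} = 2
G(11) = mex{1,1} = 0
G(12) = mex{1,1} = 0
G(13) = mex{1,1} = 0
G(14) = mex{1,1} = 0
G(15) = mex{2,1} = 0
G(16) = mex{0,2} = 1

1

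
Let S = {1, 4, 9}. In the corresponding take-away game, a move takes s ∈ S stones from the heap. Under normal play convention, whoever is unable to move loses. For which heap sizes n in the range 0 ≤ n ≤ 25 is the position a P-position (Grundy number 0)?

0, 2, 5, 7, 10, 12, 15, 17, 20, 22, 25

n :  0  1  2  3  4  5  6  7  8  9 10 11 12 13 14 15 16 17 18 19 20 21 22 23 24 25
G :  0  1  0  1  2  0  1  0  1  2  0  1  0  1  2  0  1  0  1  2  0  1  0  1  2  0
P-positions are exactly the n with G(n) = 0.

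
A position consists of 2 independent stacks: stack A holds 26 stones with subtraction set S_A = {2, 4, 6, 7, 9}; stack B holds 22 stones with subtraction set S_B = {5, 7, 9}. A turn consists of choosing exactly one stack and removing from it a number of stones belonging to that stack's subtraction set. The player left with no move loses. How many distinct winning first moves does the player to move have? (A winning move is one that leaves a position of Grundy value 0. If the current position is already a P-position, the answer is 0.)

Stack A, S = {2, 4, 6, 7, 9}:
n :  0  1  2  3  4  5  6  7  8  9 10 11 12 13 14 15 16 17 18 19 20 21 22 23 24 25 26
G :  0  0  1  1  2  2  3  3  4  4  5  0  0  1  1  2  2  3  3  4  4  5  0  0  1  1  2
G_A(26) = 2.
Stack B, S = {5, 7, 9}:
n :  0  1  2  3  4  5  6  7  8  9 10 11 12 13 14 15 16 17 18 19 20 21 22
G :  0  0  0  0  0  1  1  1  1  1  2  2  2  2  0  0  0  0  0  1  1  1  1
G_B(22) = 1.
Combined Grundy value = 2 ⊕ 1 = 3.
A winning move leaves total XOR = 0, i.e. changes one component's Grundy value g to g ⊕ X where X is the current total.
Stack A: need g' = 2⊕3 = 1. Options: 26−2→G=1, 26−4→G=0, 26−6→G=4, 26−7→G=4, 26−9→G=3. Hits: 1.
Stack B: need g' = 1⊕3 = 2. Options: 22−5→G=0, 22−7→G=0, 22−9→G=2. Hits: 1.

2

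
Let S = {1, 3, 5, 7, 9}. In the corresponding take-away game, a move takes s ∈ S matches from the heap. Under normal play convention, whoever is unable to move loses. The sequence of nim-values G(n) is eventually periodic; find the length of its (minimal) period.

n :  0  1  2  3  4  5  6  7  8  9 10 11 12 13 14
G :  0  1  0  1  0  1  0  1  0  1  0  1  0  1  0
G(n+2) = G(n) holds for n = 0,…,8 (a full window of length max(S) = 9), so the sequence is purely periodic with period 2.

2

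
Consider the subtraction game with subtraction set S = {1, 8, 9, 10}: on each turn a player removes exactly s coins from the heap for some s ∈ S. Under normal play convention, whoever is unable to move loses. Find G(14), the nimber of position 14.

2

G(0) = 0
G(1) = mex{0} = 1
G(2) = mex{1} = 0
G(3) = mex{0} = 1
G(4) = mex{1} = 0
G(5) = mex{0} = 1
G(6) = mex{1} = 0
G(7) = mex{0} = 1
G(8) = mex{1,0} = 2
G(9) = mex{2,1,0} = 3
G(10) = mex{3,0,1,0} = 2
G(11) = mex{2,1,0,1} = 3
G(12) = mex{3,0,1,0} = 2
G(13) = mex{2,1,0,1} = 3
G(14) = mex{3,0,1,0} = 2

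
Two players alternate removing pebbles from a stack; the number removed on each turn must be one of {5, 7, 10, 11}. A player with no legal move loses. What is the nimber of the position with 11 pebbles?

G(0) = 0
G(1) = mex{} = 0
G(2) = mex{} = 0
G(3) = mex{} = 0
G(4) = mex{} = 0
G(5) = mex{0} = 1
G(6) = mex{0} = 1
G(7) = mex{0,0} = 1
G(8) = mex{0,0} = 1
G(9) = mex{0,0} = 1
G(10) = mex{1,0,0} = 2
G(11) = mex{1,0,0,0} = 2

2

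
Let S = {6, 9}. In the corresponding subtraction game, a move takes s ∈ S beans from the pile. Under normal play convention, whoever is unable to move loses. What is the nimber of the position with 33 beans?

G(0) = 0
G(1) = mex{} = 0
G(2) = mex{} = 0
G(3) = mex{} = 0
G(4) = mex{} = 0
G(5) = mex{} = 0
G(6) = mex{0} = 1
G(7) = mex{0} = 1
G(8) = mex{0} = 1
G(9) = mex{0,0} = 1
G(10) = mex{0,0} = 1
G(11) = mex{0,0} = 1
G(12) = mex{1,0} = 2
G(13) = mex{1,0} = 2
G(14) = mex{1,0} = 2
G(15) = mex{1,1} = 0
G(16) = mex{1,1} = 0
G(17) = mex{1,1} = 0
G(18) = mex{2,1} = 0
G(19) = mex{2,1} = 0
G(20) = mex{2,1} = 0
G(21) = mex{0,2} = 1
G(22) = mex{0,2} = 1
G(23) = mex{0,2} = 1
G(24) = mex{0,0} = 1
G(25) = mex{0,0} = 1
G(26) = mex{0,0} = 1
G(27) = mex{1,0} = 2
G(28) = mex{1,0} = 2
G(29) = mex{1,0} = 2
G(30) = mex{1,1} = 0
G(31) = mex{1,1} = 0
G(32) = mex{1,1} = 0
G(33) = mex{2,1} = 0

0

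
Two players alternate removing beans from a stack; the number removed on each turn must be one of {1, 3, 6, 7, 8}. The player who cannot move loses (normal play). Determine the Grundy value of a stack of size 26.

0

G(0) = 0
G(1) = mex{0} = 1
G(2) = mex{1} = 0
G(3) = mex{0,0} = 1
G(4) = mex{1,1} = 0
G(5) = mex{0,0} = 1
G(6) = mex{1,1,0} = 2
G(7) = mex{2,0,1,0} = 3
G(8) = mex{3,1,0,1,0} = 2
G(9) = mex{2,2,1,0,1} = 3
G(10) = mex{3,3,0,1,0} = 2
G(11) = mex{2,2,1,0,1} = 3
G(12) = mex{3,3,2,1,0} = 4
G(13) = mex{4,2,3,2,1} = 0
G(14) = mex{0,3,2,3,2} = 1
G(15) = mex{1,4,3,2,3} = 0
G(16) = mex{0,0,2,3,2} = 1
G(17) = mex{1,1,3,2,3} = 0
G(18) = mex{0,0,4,3,2} = 1
G(19) = mex{1,1,0,4,3} = 2
G(20) = mex{2,0,1,0,4} = 3
G(21) = mex{3,1,0,1,0} = 2
G(22) = mex{2,2,1,0,1} = 3
G(23) = mex{3,3,0,1,0} = 2
G(24) = mex{2,2,1,0,1} = 3
G(25) = mex{3,3,2,1,0} = 4
G(26) = mex{4,2,3,2,1} = 0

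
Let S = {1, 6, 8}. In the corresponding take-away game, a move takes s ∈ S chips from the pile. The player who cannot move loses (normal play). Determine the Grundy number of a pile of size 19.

n :  0  1  2  3  4  5  6  7  8  9 10 11 12 13 14 15 16 17 18 19
G :  0  1  0  1  0  1  2  0  1  0  1  0  1  2  0  1  0  1  0  1

1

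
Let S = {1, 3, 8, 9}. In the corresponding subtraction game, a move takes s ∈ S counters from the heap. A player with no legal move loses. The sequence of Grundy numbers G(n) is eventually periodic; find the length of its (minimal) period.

n :  0  1  2  3  4  5  6  7  8  9 10 11 12 13 14 15 16 17 18 19 20 21 22 23 24 25 26 27 28 29 30 31 32 33
G :  0  1  0  1  0  1  0  1  2  3  2  3  2  3  2  3  0  1  0  1  0  1  0  1  2  3  2  3  2  3  2  3  0  1
G(n+16) = G(n) holds for n = 0,…,8 (a full window of length max(S) = 9), so the sequence is purely periodic with period 16.

16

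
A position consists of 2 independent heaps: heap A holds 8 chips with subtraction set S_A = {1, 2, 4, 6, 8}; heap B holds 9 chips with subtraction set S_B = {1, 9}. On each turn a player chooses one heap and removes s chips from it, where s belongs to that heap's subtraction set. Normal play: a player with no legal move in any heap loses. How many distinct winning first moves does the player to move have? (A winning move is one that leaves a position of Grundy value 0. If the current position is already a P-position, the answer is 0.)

Heap A, S = {1, 2, 4, 6, 8}:
G(0) = 0
G(1) = mex{0} = 1
G(2) = mex{1,0} = 2
G(3) = mex{2,1} = 0
G(4) = mex{0,2,0} = 1
G(5) = mex{1,0,1} = 2
G(6) = mex{2,1,2,0} = 3
G(7) = mex{3,2,0,1} = 4
G(8) = mex{4,3,1,2,0} = 5
G_A(8) = 5.
Heap B, S = {1, 9}:
n : 0 1 2 3 4 5 6 7 8 9
G : 0 1 0 1 0 1 0 1 0 1
G_B(9) = 1.
Combined Grundy value = 5 ⊕ 1 = 4.
A winning move leaves total XOR = 0, i.e. changes one component's Grundy value g to g ⊕ X where X is the current total.
Heap A: need g' = 5⊕4 = 1. Options: 8−1→G=4, 8−2→G=3, 8−4→G=1, 8−6→G=2, 8−8→G=0. Hits: 1.
Heap B: need g' = 1⊕4 = 5. Options: 9−1→G=0, 9−9→G=0. Hits: 0.

1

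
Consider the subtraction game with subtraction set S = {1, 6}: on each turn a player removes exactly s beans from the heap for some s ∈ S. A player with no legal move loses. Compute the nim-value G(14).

0

G(0) = 0
G(1) = mex{0} = 1
G(2) = mex{1} = 0
G(3) = mex{0} = 1
G(4) = mex{1} = 0
G(5) = mex{0} = 1
G(6) = mex{1,0} = 2
G(7) = mex{2,1} = 0
G(8) = mex{0,0} = 1
G(9) = mex{1,1} = 0
G(10) = mex{0,0} = 1
G(11) = mex{1,1} = 0
G(12) = mex{0,2} = 1
G(13) = mex{1,0} = 2
G(14) = mex{2,1} = 0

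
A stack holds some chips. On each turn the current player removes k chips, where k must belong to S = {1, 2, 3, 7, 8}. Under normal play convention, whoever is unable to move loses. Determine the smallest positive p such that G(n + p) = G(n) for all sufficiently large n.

G(0) = 0
G(1) = mex{0} = 1
G(2) = mex{1,0} = 2
G(3) = mex{2,1,0} = 3
G(4) = mex{3,2,1} = 0
G(5) = mex{0,3,2} = 1
G(6) = mex{1,0,3} = 2
G(7) = mex{2,1,0,0} = 3
G(8) = mex{3,2,1,1,0} = 4
G(9) = mex{4,3,2,2,1} = 0
G(10) = mex{0,4,3,3,2} = 1
G(11) = mex{1,0,4,0,3} = 2
G(12) = mex{2,1,0,1,0} = 3
G(13) = mex{3,2,1,2,1} = 0
G(14) = mex{0,3,2,3,2} = 1
G(15) = mex{1,0,3,4,3} = 2
G(16) = mex{2,1,0,0,4} = 3
G(17) = mex{3,2,1,1,0} = 4
G(18) = mex{4,3,2,2,1} = 0
G(19) = mex{0,4,3,3,2} = 1
G(n+9) = G(n) holds for n = 0,…,7 (a full window of length max(S) = 8), so the sequence is purely periodic with period 9.

9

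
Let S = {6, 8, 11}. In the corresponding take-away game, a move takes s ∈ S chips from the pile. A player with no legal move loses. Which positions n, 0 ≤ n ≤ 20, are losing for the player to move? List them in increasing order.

G(0) = 0
G(1) = mex{} = 0
G(2) = mex{} = 0
G(3) = mex{} = 0
G(4) = mex{} = 0
G(5) = mex{} = 0
G(6) = mex{0} = 1
G(7) = mex{0} = 1
G(8) = mex{0,0} = 1
G(9) = mex{0,0} = 1
G(10) = mex{0,0} = 1
G(11) = mex{0,0,0} = 1
G(12) = mex{1,0,0} = 2
G(13) = mex{1,0,0} = 2
G(14) = mex{1,1,0} = 2
G(15) = mex{1,1,0} = 2
G(16) = mex{1,1,0} = 2
G(17) = mex{1,1,1} = 0
G(18) = mex{2,1,1} = 0
G(19) = mex{2,1,1} = 0
G(20) = mex{2,2,1} = 0
P-positions are exactly the n with G(n) = 0.

0, 1, 2, 3, 4, 5, 17, 18, 19, 20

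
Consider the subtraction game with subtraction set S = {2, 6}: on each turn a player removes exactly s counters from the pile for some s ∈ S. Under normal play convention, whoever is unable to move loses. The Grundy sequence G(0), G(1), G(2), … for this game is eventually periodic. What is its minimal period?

4

n :  0  1  2  3  4  5  6  7  8  9 10 11 12 13 14
G :  0  0  1  1  0  0  1  1  0  0  1  1  0  0  1
G(n+4) = G(n) holds for n = 0,…,5 (a full window of length max(S) = 6), so the sequence is purely periodic with period 4.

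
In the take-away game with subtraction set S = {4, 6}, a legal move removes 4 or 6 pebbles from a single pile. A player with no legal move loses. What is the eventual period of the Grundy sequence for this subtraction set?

10

n :  0  1  2  3  4  5  6  7  8  9 10 11 12 13 14 15 16 17 18 19 20 21
G :  0  0  0  0  1  1  1  1  2  2  0  0  0  0  1  1  1  1  2  2  0  0
G(n+10) = G(n) holds for n = 0,…,5 (a full window of length max(S) = 6), so the sequence is purely periodic with period 10.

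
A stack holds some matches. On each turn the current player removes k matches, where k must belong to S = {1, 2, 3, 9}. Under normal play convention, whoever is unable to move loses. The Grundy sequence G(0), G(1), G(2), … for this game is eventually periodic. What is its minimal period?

G(0) = 0
G(1) = mex{0} = 1
G(2) = mex{1,0} = 2
G(3) = mex{2,1,0} = 3
G(4) = mex{3,2,1} = 0
G(5) = mex{0,3,2} = 1
G(6) = mex{1,0,3} = 2
G(7) = mex{2,1,0} = 3
G(8) = mex{3,2,1} = 0
G(9) = mex{0,3,2,0} = 1
G(10) = mex{1,0,3,1} = 2
G(11) = mex{2,1,0,2} = 3
G(12) = mex{3,2,1,3} = 0
G(13) = mex{0,3,2,0} = 1
G(14) = mex{1,0,3,1} = 2
G(n+4) = G(n) holds for n = 0,…,8 (a full window of length max(S) = 9), so the sequence is purely periodic with period 4.

4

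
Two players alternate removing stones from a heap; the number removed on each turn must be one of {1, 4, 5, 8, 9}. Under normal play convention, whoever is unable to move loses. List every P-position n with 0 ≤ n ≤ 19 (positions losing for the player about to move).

0, 2, 12, 14

G(0) = 0
G(1) = mex{0} = 1
G(2) = mex{1} = 0
G(3) = mex{0} = 1
G(4) = mex{1,0} = 2
G(5) = mex{2,1,0} = 3
G(6) = mex{3,0,1} = 2
G(7) = mex{2,1,0} = 3
G(8) = mex{3,2,1,0} = 4
G(9) = mex{4,3,2,1,0} = 5
G(10) = mex{5,2,3,0,1} = 4
G(11) = mex{4,3,2,1,0} = 5
G(12) = mex{5,4,3,2,1} = 0
G(13) = mex{0,5,4,3,2} = 1
G(14) = mex{1,4,5,2,3} = 0
G(15) = mex{0,5,4,3,2} = 1
G(16) = mex{1,0,5,4,3} = 2
G(17) = mex{2,1,0,5,4} = 3
G(18) = mex{3,0,1,4,5} = 2
G(19) = mex{2,1,0,5,4} = 3
P-positions are exactly the n with G(n) = 0.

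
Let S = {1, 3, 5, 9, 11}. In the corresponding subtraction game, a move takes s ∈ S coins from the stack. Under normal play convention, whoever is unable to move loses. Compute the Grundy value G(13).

1

G(0) = 0
G(1) = mex{0} = 1
G(2) = mex{1} = 0
G(3) = mex{0,0} = 1
G(4) = mex{1,1} = 0
G(5) = mex{0,0,0} = 1
G(6) = mex{1,1,1} = 0
G(7) = mex{0,0,0} = 1
G(8) = mex{1,1,1} = 0
G(9) = mex{0,0,0,0} = 1
G(10) = mex{1,1,1,1} = 0
G(11) = mex{0,0,0,0,0} = 1
G(12) = mex{1,1,1,1,1} = 0
G(13) = mex{0,0,0,0,0} = 1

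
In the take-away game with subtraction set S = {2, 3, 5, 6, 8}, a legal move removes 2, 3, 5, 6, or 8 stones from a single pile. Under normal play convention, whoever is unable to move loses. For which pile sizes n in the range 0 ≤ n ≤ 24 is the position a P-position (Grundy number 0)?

0, 1, 10, 11, 20, 21

G(0) = 0
G(1) = mex{} = 0
G(2) = mex{0} = 1
G(3) = mex{0,0} = 1
G(4) = mex{1,0} = 2
G(5) = mex{1,1,0} = 2
G(6) = mex{2,1,0,0} = 3
G(7) = mex{2,2,1,0} = 3
G(8) = mex{3,2,1,1,0} = 4
G(9) = mex{3,3,2,1,0} = 4
G(10) = mex{4,3,2,2,1} = 0
G(11) = mex{4,4,3,2,1} = 0
G(12) = mex{0,4,3,3,2} = 1
G(13) = mex{0,0,4,3,2} = 1
G(14) = mex{1,0,4,4,3} = 2
G(15) = mex{1,1,0,4,3} = 2
G(16) = mex{2,1,0,0,4} = 3
G(17) = mex{2,2,1,0,4} = 3
G(18) = mex{3,2,1,1,0} = 4
G(19) = mex{3,3,2,1,0} = 4
G(20) = mex{4,3,2,2,1} = 0
G(21) = mex{4,4,3,2,1} = 0
G(22) = mex{0,4,3,3,2} = 1
G(23) = mex{0,0,4,3,2} = 1
G(24) = mex{1,0,4,4,3} = 2
P-positions are exactly the n with G(n) = 0.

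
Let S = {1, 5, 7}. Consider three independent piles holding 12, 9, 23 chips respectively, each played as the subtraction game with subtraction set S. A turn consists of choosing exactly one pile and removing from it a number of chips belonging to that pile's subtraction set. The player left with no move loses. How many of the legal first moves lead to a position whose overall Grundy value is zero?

0

All piles use S = {1, 5, 7}:
G(0) = 0
G(1) = mex{0} = 1
G(2) = mex{1} = 0
G(3) = mex{0} = 1
G(4) = mex{1} = 0
G(5) = mex{0,0} = 1
G(6) = mex{1,1} = 0
G(7) = mex{0,0,0} = 1
G(8) = mex{1,1,1} = 0
G(9) = mex{0,0,0} = 1
G(10) = mex{1,1,1} = 0
G(11) = mex{0,0,0} = 1
G(12) = mex{1,1,1} = 0
G(13) = mex{0,0,0} = 1
G(14) = mex{1,1,1} = 0
G(15) = mex{0,0,0} = 1
G(16) = mex{1,1,1} = 0
G(17) = mex{0,0,0} = 1
G(18) = mex{1,1,1} = 0
G(19) = mex{0,0,0} = 1
G(20) = mex{1,1,1} = 0
G(21) = mex{0,0,0} = 1
G(22) = mex{1,1,1} = 0
G(23) = mex{0,0,0} = 1
Pile A: G(12) = 0.
Pile B: G(9) = 1.
Pile C: G(23) = 1.
Combined Grundy value = 0 ⊕ 1 ⊕ 1 = 0.
A winning move leaves total XOR = 0, i.e. changes one component's Grundy value g to g ⊕ X where X is the current total.
Pile A: target g' = 0⊕0 = 0, but every legal move changes the Grundy value (mex property), so 0 moves.
Pile B: target g' = 1⊕0 = 1, but every legal move changes the Grundy value (mex property), so 0 moves.
Pile C: target g' = 1⊕0 = 1, but every legal move changes the Grundy value (mex property), so 0 moves.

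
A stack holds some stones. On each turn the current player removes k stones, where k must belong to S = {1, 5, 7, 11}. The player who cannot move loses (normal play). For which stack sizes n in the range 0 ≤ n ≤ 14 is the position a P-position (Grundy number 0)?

G(0) = 0
G(1) = mex{0} = 1
G(2) = mex{1} = 0
G(3) = mex{0} = 1
G(4) = mex{1} = 0
G(5) = mex{0,0} = 1
G(6) = mex{1,1} = 0
G(7) = mex{0,0,0} = 1
G(8) = mex{1,1,1} = 0
G(9) = mex{0,0,0} = 1
G(10) = mex{1,1,1} = 0
G(11) = mex{0,0,0,0} = 1
G(12) = mex{1,1,1,1} = 0
G(13) = mex{0,0,0,0} = 1
G(14) = mex{1,1,1,1} = 0
P-positions are exactly the n with G(n) = 0.

0, 2, 4, 6, 8, 10, 12, 14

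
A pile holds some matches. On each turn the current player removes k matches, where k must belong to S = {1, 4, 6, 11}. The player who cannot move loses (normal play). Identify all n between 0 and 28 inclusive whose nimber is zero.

G(0) = 0
G(1) = mex{0} = 1
G(2) = mex{1} = 0
G(3) = mex{0} = 1
G(4) = mex{1,0} = 2
G(5) = mex{2,1} = 0
G(6) = mex{0,0,0} = 1
G(7) = mex{1,1,1} = 0
G(8) = mex{0,2,0} = 1
G(9) = mex{1,0,1} = 2
G(10) = mex{2,1,2} = 0
G(11) = mex{0,0,0,0} = 1
G(12) = mex{1,1,1,1} = 0
G(13) = mex{0,2,0,0} = 1
G(14) = mex{1,0,1,1} = 2
G(15) = mex{2,1,2,2} = 0
G(16) = mex{0,0,0,0} = 1
G(17) = mex{1,1,1,1} = 0
G(18) = mex{0,2,0,0} = 1
G(19) = mex{1,0,1,1} = 2
G(20) = mex{2,1,2,2} = 0
G(21) = mex{0,0,0,0} = 1
G(22) = mex{1,1,1,1} = 0
G(23) = mex{0,2,0,0} = 1
G(24) = mex{1,0,1,1} = 2
G(25) = mex{2,1,2,2} = 0
G(26) = mex{0,0,0,0} = 1
G(27) = mex{1,1,1,1} = 0
G(28) = mex{0,2,0,0} = 1
P-positions are exactly the n with G(n) = 0.

0, 2, 5, 7, 10, 12, 15, 17, 20, 22, 25, 27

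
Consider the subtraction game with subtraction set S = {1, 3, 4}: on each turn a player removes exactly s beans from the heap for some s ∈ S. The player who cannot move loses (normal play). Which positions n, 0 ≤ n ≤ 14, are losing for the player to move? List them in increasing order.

n :  0  1  2  3  4  5  6  7  8  9 10 11 12 13 14
G :  0  1  0  1  2  3  2  0  1  0  1  2  3  2  0
P-positions are exactly the n with G(n) = 0.

0, 2, 7, 9, 14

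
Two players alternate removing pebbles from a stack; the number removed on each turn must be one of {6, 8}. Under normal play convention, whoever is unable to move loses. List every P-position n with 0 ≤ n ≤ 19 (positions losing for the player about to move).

G(0) = 0
G(1) = mex{} = 0
G(2) = mex{} = 0
G(3) = mex{} = 0
G(4) = mex{} = 0
G(5) = mex{} = 0
G(6) = mex{0} = 1
G(7) = mex{0} = 1
G(8) = mex{0,0} = 1
G(9) = mex{0,0} = 1
G(10) = mex{0,0} = 1
G(11) = mex{0,0} = 1
G(12) = mex{1,0} = 2
G(13) = mex{1,0} = 2
G(14) = mex{1,1} = 0
G(15) = mex{1,1} = 0
G(16) = mex{1,1} = 0
G(17) = mex{1,1} = 0
G(18) = mex{2,1} = 0
G(19) = mex{2,1} = 0
P-positions are exactly the n with G(n) = 0.

0, 1, 2, 3, 4, 5, 14, 15, 16, 17, 18, 19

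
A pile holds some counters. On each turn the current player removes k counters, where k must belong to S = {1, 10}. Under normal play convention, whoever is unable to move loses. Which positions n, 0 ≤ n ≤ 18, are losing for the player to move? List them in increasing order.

0, 2, 4, 6, 8, 11, 13, 15, 17

n :  0  1  2  3  4  5  6  7  8  9 10 11 12 13 14 15 16 17 18
G :  0  1  0  1  0  1  0  1  0  1  2  0  1  0  1  0  1  0  1
P-positions are exactly the n with G(n) = 0.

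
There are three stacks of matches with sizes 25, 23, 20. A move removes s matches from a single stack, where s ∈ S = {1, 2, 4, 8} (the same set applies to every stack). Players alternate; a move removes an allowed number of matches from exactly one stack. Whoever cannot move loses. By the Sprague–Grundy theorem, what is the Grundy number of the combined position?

All stacks use S = {1, 2, 4, 8}:
G(0) = 0
G(1) = mex{0} = 1
G(2) = mex{1,0} = 2
G(3) = mex{2,1} = 0
G(4) = mex{0,2,0} = 1
G(5) = mex{1,0,1} = 2
G(6) = mex{2,1,2} = 0
G(7) = mex{0,2,0} = 1
G(8) = mex{1,0,1,0} = 2
G(9) = mex{2,1,2,1} = 0
G(10) = mex{0,2,0,2} = 1
G(11) = mex{1,0,1,0} = 2
G(12) = mex{2,1,2,1} = 0
G(13) = mex{0,2,0,2} = 1
G(14) = mex{1,0,1,0} = 2
G(15) = mex{2,1,2,1} = 0
G(16) = mex{0,2,0,2} = 1
G(17) = mex{1,0,1,0} = 2
G(18) = mex{2,1,2,1} = 0
G(19) = mex{0,2,0,2} = 1
G(20) = mex{1,0,1,0} = 2
G(21) = mex{2,1,2,1} = 0
G(22) = mex{0,2,0,2} = 1
G(23) = mex{1,0,1,0} = 2
G(24) = mex{2,1,2,1} = 0
G(25) = mex{0,2,0,2} = 1
Stack A: G(25) = 1.
Stack B: G(23) = 2.
Stack C: G(20) = 2.
Combined Grundy value = 1 ⊕ 2 ⊕ 2 = 1.

1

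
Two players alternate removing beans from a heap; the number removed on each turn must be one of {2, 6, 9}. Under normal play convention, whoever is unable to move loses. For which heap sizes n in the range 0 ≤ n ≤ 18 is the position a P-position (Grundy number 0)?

n :  0  1  2  3  4  5  6  7  8  9 10 11 12 13 14 15 16 17 18
G :  0  0  1  1  0  0  1  1  0  2  1  3  0  2  1  0  0  1  1
P-positions are exactly the n with G(n) = 0.

0, 1, 4, 5, 8, 12, 15, 16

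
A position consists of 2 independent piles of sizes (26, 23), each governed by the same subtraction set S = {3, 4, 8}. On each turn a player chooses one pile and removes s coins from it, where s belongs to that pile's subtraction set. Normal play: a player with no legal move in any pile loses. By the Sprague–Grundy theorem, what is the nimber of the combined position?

All piles use S = {3, 4, 8}:
n :  0  1  2  3  4  5  6  7  8  9 10 11 12 13 14 15 16 17 18 19 20 21 22 23 24 25 26
G :  0  0  0  1  1  1  2  0  2  3  1  3  0  0  0  1  1  1  2  0  2  3  1  3  0  0  0
Pile A: G(26) = 0.
Pile B: G(23) = 3.
Combined Grundy value = 0 ⊕ 3 = 3.

3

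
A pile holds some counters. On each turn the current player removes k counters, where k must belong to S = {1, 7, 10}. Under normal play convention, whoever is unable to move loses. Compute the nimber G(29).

2

n :  0  1  2  3  4  5  6  7  8  9 10 11 12 13 14 15 16 17 18 19 20 21 22 23 24 25 26 27 28 29
G :  0  1  0  1  0  1  0  1  0  1  2  3  2  3  2  3  2  0  1  0  1  0  1  0  1  0  1  2  3  2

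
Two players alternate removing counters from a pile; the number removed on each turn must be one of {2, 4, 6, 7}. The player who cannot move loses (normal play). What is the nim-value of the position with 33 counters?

3

n :  0  1  2  3  4  5  6  7  8  9 10 11 12 13 14 15 16 17 18 19 20 21 22 23 24 25 26 27 28 29 30 31 32 33
G :  0  0  1  1  2  2  3  3  4  0  0  1  1  2  2  3  3  4  0  0  1  1  2  2  3  3  4  0  0  1  1  2  2  3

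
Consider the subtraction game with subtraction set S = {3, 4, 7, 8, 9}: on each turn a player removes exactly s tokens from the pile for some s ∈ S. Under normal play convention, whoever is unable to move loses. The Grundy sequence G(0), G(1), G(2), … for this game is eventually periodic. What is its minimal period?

12

G(0) = 0
G(1) = mex{} = 0
G(2) = mex{} = 0
G(3) = mex{0} = 1
G(4) = mex{0,0} = 1
G(5) = mex{0,0} = 1
G(6) = mex{1,0} = 2
G(7) = mex{1,1,0} = 2
G(8) = mex{1,1,0,0} = 2
G(9) = mex{2,1,0,0,0} = 3
G(10) = mex{2,2,1,0,0} = 3
G(11) = mex{2,2,1,1,0} = 3
G(12) = mex{3,2,1,1,1} = 0
G(13) = mex{3,3,2,1,1} = 0
G(14) = mex{3,3,2,2,1} = 0
G(15) = mex{0,3,2,2,2} = 1
G(16) = mex{0,0,3,2,2} = 1
G(17) = mex{0,0,3,3,2} = 1
G(18) = mex{1,0,3,3,3} = 2
G(19) = mex{1,1,0,3,3} = 2
G(20) = mex{1,1,0,0,3} = 2
G(21) = mex{2,1,0,0,0} = 3
G(22) = mex{2,2,1,0,0} = 3
G(23) = mex{2,2,1,1,0} = 3
G(24) = mex{3,2,1,1,1} = 0
G(25) = mex{3,3,2,1,1} = 0
G(n+12) = G(n) holds for n = 0,…,8 (a full window of length max(S) = 9), so the sequence is purely periodic with period 12.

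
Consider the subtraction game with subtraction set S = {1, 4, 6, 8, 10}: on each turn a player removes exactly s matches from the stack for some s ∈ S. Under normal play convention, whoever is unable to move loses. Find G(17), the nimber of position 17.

n :  0  1  2  3  4  5  6  7  8  9 10 11 12 13 14 15 16 17
G :  0  1  0  1  2  0  1  0  1  2  3  2  3  4  0  1  0  1

1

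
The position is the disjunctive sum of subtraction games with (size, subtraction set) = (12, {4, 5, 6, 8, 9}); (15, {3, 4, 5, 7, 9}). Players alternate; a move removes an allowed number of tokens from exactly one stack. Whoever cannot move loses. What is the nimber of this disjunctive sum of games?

Stack A, S = {4, 5, 6, 8, 9}:
G(0) = 0
G(1) = mex{} = 0
G(2) = mex{} = 0
G(3) = mex{} = 0
G(4) = mex{0} = 1
G(5) = mex{0,0} = 1
G(6) = mex{0,0,0} = 1
G(7) = mex{0,0,0} = 1
G(8) = mex{1,0,0,0} = 2
G(9) = mex{1,1,0,0,0} = 2
G(10) = mex{1,1,1,0,0} = 2
G(11) = mex{1,1,1,0,0} = 2
G(12) = mex{2,1,1,1,0} = 3
G_A(12) = 3.
Stack B, S = {3, 4, 5, 7, 9}:
n :  0  1  2  3  4  5  6  7  8  9 10 11 12 13 14 15
G :  0  0  0  1  1  1  2  2  2  3  3  3  0  0  0  1
G_B(15) = 1.
Combined Grundy value = 3 ⊕ 1 = 2.

2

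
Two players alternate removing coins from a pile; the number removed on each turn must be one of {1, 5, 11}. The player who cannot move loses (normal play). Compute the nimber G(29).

n :  0  1  2  3  4  5  6  7  8  9 10 11 12 13 14 15 16 17 18 19 20 21 22 23 24 25 26 27 28 29
G :  0  1  0  1  0  1  0  1  0  1  0  1  0  1  0  1  0  1  0  1  0  1  0  1  0  1  0  1  0  1

1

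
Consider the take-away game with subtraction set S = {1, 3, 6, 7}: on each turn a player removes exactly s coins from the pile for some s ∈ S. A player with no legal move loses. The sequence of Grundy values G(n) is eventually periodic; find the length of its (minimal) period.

12

G(0) = 0
G(1) = mex{0} = 1
G(2) = mex{1} = 0
G(3) = mex{0,0} = 1
G(4) = mex{1,1} = 0
G(5) = mex{0,0} = 1
G(6) = mex{1,1,0} = 2
G(7) = mex{2,0,1,0} = 3
G(8) = mex{3,1,0,1} = 2
G(9) = mex{2,2,1,0} = 3
G(10) = mex{3,3,0,1} = 2
G(11) = mex{2,2,1,0} = 3
G(12) = mex{3,3,2,1} = 0
G(13) = mex{0,2,3,2} = 1
G(14) = mex{1,3,2,3} = 0
G(15) = mex{0,0,3,2} = 1
G(16) = mex{1,1,2,3} = 0
G(17) = mex{0,0,3,2} = 1
G(18) = mex{1,1,0,3} = 2
G(19) = mex{2,0,1,0} = 3
G(20) = mex{3,1,0,1} = 2
G(21) = mex{2,2,1,0} = 3
G(22) = mex{3,3,0,1} = 2
G(23) = mex{2,2,1,0} = 3
G(24) = mex{3,3,2,1} = 0
G(25) = mex{0,2,3,2} = 1
G(n+12) = G(n) holds for n = 0,…,6 (a full window of length max(S) = 7), so the sequence is purely periodic with period 12.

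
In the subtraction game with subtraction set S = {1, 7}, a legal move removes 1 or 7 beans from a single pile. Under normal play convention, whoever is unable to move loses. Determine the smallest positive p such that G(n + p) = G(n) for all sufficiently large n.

n :  0  1  2  3  4  5  6  7  8  9 10 11 12 13 14
G :  0  1  0  1  0  1  0  1  0  1  0  1  0  1  0
G(n+2) = G(n) holds for n = 0,…,6 (a full window of length max(S) = 7), so the sequence is purely periodic with period 2.

2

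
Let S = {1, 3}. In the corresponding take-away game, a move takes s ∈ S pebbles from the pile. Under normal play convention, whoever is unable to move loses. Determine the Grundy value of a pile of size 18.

0

n :  0  1  2  3  4  5  6  7  8  9 10 11 12 13 14 15 16 17 18
G :  0  1  0  1  0  1  0  1  0  1  0  1  0  1  0  1  0  1  0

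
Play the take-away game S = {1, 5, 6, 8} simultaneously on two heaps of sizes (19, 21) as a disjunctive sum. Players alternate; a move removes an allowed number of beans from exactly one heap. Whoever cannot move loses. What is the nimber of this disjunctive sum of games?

All heaps use S = {1, 5, 6, 8}:
G(0) = 0
G(1) = mex{0} = 1
G(2) = mex{1} = 0
G(3) = mex{0} = 1
G(4) = mex{1} = 0
G(5) = mex{0,0} = 1
G(6) = mex{1,1,0} = 2
G(7) = mex{2,0,1} = 3
G(8) = mex{3,1,0,0} = 2
G(9) = mex{2,0,1,1} = 3
G(10) = mex{3,1,0,0} = 2
G(11) = mex{2,2,1,1} = 0
G(12) = mex{0,3,2,0} = 1
G(13) = mex{1,2,3,1} = 0
G(14) = mex{0,3,2,2} = 1
G(15) = mex{1,2,3,3} = 0
G(16) = mex{0,0,2,2} = 1
G(17) = mex{1,1,0,3} = 2
G(18) = mex{2,0,1,2} = 3
G(19) = mex{3,1,0,0} = 2
G(20) = mex{2,0,1,1} = 3
G(21) = mex{3,1,0,0} = 2
Heap A: G(19) = 2.
Heap B: G(21) = 2.
Combined Grundy value = 2 ⊕ 2 = 0.

0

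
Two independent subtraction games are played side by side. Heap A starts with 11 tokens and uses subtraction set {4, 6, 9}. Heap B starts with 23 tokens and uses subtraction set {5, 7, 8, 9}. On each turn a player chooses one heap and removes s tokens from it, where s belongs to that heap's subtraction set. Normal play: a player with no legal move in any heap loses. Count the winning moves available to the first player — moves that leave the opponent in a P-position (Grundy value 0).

2

Heap A, S = {4, 6, 9}:
G(0) = 0
G(1) = mex{} = 0
G(2) = mex{} = 0
G(3) = mex{} = 0
G(4) = mex{0} = 1
G(5) = mex{0} = 1
G(6) = mex{0,0} = 1
G(7) = mex{0,0} = 1
G(8) = mex{1,0} = 2
G(9) = mex{1,0,0} = 2
G(10) = mex{1,1,0} = 2
G(11) = mex{1,1,0} = 2
G_A(11) = 2.
Heap B, S = {5, 7, 8, 9}:
G(0) = 0
G(1) = mex{} = 0
G(2) = mex{} = 0
G(3) = mex{} = 0
G(4) = mex{} = 0
G(5) = mex{0} = 1
G(6) = mex{0} = 1
G(7) = mex{0,0} = 1
G(8) = mex{0,0,0} = 1
G(9) = mex{0,0,0,0} = 1
G(10) = mex{1,0,0,0} = 2
G(11) = mex{1,0,0,0} = 2
G(12) = mex{1,1,0,0} = 2
G(13) = mex{1,1,1,0} = 2
G(14) = mex{1,1,1,1} = 0
G(15) = mex{2,1,1,1} = 0
G(16) = mex{2,1,1,1} = 0
G(17) = mex{2,2,1,1} = 0
G(18) = mex{2,2,2,1} = 0
G(19) = mex{0,2,2,2} = 1
G(20) = mex{0,2,2,2} = 1
G(21) = mex{0,0,2,2} = 1
G(22) = mex{0,0,0,2} = 1
G(23) = mex{0,0,0,0} = 1
G_B(23) = 1.
Combined Grundy value = 2 ⊕ 1 = 3.
A winning move leaves total XOR = 0, i.e. changes one component's Grundy value g to g ⊕ X where X is the current total.
Heap A: need g' = 2⊕3 = 1. Options: 11−4→G=1, 11−6→G=1, 11−9→G=0. Hits: 2.
Heap B: need g' = 1⊕3 = 2. Options: 23−5→G=0, 23−7→G=0, 23−8→G=0, 23−9→G=0. Hits: 0.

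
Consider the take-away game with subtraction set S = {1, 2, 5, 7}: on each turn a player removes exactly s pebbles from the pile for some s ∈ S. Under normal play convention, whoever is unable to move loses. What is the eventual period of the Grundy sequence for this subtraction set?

3

G(0) = 0
G(1) = mex{0} = 1
G(2) = mex{1,0} = 2
G(3) = mex{2,1} = 0
G(4) = mex{0,2} = 1
G(5) = mex{1,0,0} = 2
G(6) = mex{2,1,1} = 0
G(7) = mex{0,2,2,0} = 1
G(8) = mex{1,0,0,1} = 2
G(9) = mex{2,1,1,2} = 0
G(10) = mex{0,2,2,0} = 1
G(11) = mex{1,0,0,1} = 2
G(12) = mex{2,1,1,2} = 0
G(13) = mex{0,2,2,0} = 1
G(14) = mex{1,0,0,1} = 2
G(n+3) = G(n) holds for n = 0,…,6 (a full window of length max(S) = 7), so the sequence is purely periodic with period 3.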